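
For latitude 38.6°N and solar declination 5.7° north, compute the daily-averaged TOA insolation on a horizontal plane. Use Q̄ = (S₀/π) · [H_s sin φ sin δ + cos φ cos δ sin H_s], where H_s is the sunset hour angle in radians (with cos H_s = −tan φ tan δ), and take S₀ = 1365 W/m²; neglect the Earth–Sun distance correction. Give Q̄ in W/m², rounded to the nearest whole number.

The sunset hour angle satisfies cos H_s = −tan φ tan δ = -0.0797, giving H_s = 94.57°. In radians, H_s = 1.6506.
H_s sin φ sin δ = 1.6506 × 0.6239 × 0.0993 = 0.1023.
cos φ cos δ sin H_s = 0.7815 × 0.9951 × 0.9968 = 0.7752.
Q̄ = (1365/π) × (0.1023 + 0.7752) = 434.49 × 0.8775 = 381.26 W/m².

381 W/m²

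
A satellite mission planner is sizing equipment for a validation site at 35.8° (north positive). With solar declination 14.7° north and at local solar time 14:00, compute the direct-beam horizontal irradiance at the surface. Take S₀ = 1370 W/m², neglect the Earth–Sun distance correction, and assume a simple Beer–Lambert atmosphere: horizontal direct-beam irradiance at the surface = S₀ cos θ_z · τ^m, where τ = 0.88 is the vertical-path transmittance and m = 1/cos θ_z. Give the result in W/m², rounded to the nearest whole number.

972 W/m²

Hour angle H = 15° × (14 − 12) = 30.00°.
cos θ_z = sin(35.8°) sin(14.7°) + cos(35.8°) cos(14.7°) cos(30.00°) = 0.1484 + 0.6794 = 0.8278.
Air mass m = 1/cos θ_z = 1/0.8278 = 1.208; τ^m = 0.88^1.208 = 0.8569.
Surface direct beam = 1370 × 0.8278 × 0.8569 = 971.80 W/m².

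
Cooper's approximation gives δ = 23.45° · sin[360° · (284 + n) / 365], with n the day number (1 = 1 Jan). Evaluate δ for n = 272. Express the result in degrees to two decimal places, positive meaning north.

360 × (284 + 272) / 365 = 548.384°; sin(548.384°) = -0.1458.
δ = 23.45 × -0.1458 = -3.419° ≈ -3.42°.

-3.42°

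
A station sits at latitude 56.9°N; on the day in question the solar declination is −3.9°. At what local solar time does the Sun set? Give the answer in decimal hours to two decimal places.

cos H_s = −tan(56.9°) · tan(-3.9°) = 0.1046, so H_s = arccos(0.1046) = 84.00°.
Sunset is at 12 + H_s/15 = 12 + 5.600 = 17.600 h local solar time.

17.60 h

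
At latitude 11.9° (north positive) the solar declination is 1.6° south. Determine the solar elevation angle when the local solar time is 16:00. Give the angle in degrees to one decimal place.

28.9°

Hour angle H = 15° × (16 − 12) = 60.00°.
With φ = 11.9°, δ = -1.6°, H = 60.00°: sin φ sin δ = -0.0058, cos φ cos δ cos H = 0.4891, so cos θ_z = 0.4833.
θ_z = arccos(0.4833) = 61.10°, so the elevation is 90° − 61.10° = 28.90°.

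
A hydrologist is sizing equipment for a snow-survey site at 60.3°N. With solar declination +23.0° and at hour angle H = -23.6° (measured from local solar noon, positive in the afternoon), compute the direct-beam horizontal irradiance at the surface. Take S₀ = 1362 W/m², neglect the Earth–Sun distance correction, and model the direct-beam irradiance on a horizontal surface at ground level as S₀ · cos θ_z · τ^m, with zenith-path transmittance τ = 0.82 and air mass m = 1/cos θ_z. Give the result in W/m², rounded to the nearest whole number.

794 W/m²

cos θ_z = sin φ sin δ + cos φ cos δ cos H = (0.8686)(0.3907) + (0.4955)(0.9205)(0.9164) = 0.7573.
Air mass m = 1/cos θ_z = 1/0.7573 = 1.320; τ^m = 0.82^1.320 = 0.7695.
Surface direct beam = 1362 × 0.7573 × 0.7695 = 793.70 W/m².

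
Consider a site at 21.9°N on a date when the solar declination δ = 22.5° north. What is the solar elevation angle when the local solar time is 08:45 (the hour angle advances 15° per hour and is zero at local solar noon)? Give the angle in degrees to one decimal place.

Hour angle H = 15° × (8.75 − 12) = -48.75°.
With φ = 21.9°, δ = 22.5°, H = -48.75°: sin φ sin δ = 0.1427, cos φ cos δ cos H = 0.5652, so cos θ_z = 0.7079.
θ_z = arccos(0.7079) = 44.94°, so the elevation is 90° − 44.94° = 45.06°.

45.1°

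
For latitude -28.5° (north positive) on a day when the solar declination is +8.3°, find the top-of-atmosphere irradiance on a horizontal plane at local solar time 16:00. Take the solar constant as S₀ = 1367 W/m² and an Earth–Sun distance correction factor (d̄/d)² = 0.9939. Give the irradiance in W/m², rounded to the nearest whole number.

Hour angle H = 15° × (16 − 12) = 60.00°.
cos θ_z = sin(-28.5°) sin(8.3°) + cos(-28.5°) cos(8.3°) cos(60.00°) = -0.0689 + 0.4348 = 0.3659.
Top-of-atmosphere irradiance = S₀ (d̄/d)² cos θ_z = 1367 × 0.9939 × 0.3659 = 497.13 W/m².

497 W/m²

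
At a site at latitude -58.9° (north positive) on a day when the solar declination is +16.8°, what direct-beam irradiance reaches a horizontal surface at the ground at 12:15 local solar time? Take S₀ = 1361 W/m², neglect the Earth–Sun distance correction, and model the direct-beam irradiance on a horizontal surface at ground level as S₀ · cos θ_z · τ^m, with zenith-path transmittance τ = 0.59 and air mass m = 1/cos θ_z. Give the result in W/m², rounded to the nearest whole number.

Hour angle H = 15° × (12.25 − 12) = 3.75°.
cos θ_z = sin(-58.9°) sin(16.8°) + cos(-58.9°) cos(16.8°) cos(3.75°) = -0.2475 + 0.4934 = 0.2459.
Air mass m = 1/cos θ_z = 1/0.2459 = 4.067; τ^m = 0.59^4.067 = 0.1170.
Surface direct beam = 1361 × 0.2459 × 0.1170 = 39.16 W/m².

39 W/m²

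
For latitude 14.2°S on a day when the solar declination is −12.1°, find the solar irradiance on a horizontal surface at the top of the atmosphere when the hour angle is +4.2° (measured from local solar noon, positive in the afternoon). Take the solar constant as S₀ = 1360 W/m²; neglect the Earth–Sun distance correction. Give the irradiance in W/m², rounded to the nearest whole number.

With φ = -14.2°, δ = -12.1°, H = 4.20°: sin φ sin δ = 0.0514, cos φ cos δ cos H = 0.9454, so cos θ_z = 0.9968.
Top-of-atmosphere irradiance = S₀ cos θ_z = 1360 × 0.9968 = 1355.65 W/m².

1356 W/m²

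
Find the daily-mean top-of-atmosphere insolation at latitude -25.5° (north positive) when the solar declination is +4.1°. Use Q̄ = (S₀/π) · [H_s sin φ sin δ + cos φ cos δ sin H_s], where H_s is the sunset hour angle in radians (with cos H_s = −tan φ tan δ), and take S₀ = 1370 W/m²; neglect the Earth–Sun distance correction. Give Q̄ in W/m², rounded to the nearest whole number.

372 W/m²

−tan φ tan δ = −(-0.4770)(0.0717) = 0.0342; H_s = arccos(0.0342) = 88.04°. In radians, H_s = 1.5366.
H_s sin φ sin δ = 1.5366 × -0.4305 × 0.0715 = -0.0473.
cos φ cos δ sin H_s = 0.9026 × 0.9974 × 0.9994 = 0.8997.
Q̄ = (1370/π) × (-0.0473 + 0.8997) = 436.08 × 0.8524 = 371.71 W/m².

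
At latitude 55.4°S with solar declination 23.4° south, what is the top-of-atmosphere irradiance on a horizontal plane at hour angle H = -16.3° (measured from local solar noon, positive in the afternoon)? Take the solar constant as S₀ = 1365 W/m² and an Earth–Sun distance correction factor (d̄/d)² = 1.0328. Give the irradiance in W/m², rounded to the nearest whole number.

1166 W/m²

cos θ_z = sin(-55.4°) sin(-23.4°) + cos(-55.4°) cos(-23.4°) cos(-16.30°) = 0.3269 + 0.5002 = 0.8271.
Top-of-atmosphere irradiance = S₀ (d̄/d)² cos θ_z = 1365 × 1.0328 × 0.8271 = 1166.02 W/m².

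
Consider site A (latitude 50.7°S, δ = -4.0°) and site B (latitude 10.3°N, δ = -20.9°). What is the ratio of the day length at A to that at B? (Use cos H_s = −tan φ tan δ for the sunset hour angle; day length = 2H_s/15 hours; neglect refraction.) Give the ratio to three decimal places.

A: H_s = arccos(−tan -50.7° · tan -4.0°) = 94.90°, so 2H_s/15 = 12.6533 h.
B: H_s = arccos(−tan 10.3° · tan -20.9°) = 86.02°, so 2H_s/15 = 11.4693 h.
Ratio A/B = 12.6533 / 11.4693 = 1.1032.

1.103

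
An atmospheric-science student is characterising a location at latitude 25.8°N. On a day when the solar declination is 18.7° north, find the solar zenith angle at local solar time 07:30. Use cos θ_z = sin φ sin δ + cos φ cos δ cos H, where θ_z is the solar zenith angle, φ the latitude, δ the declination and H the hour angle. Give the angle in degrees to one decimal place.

62.2°

Hour angle H = 15° × (7.5 − 12) = -67.50°.
cos θ_z = sin(25.8°) sin(18.7°) + cos(25.8°) cos(18.7°) cos(-67.50°) = 0.1395 + 0.3263 = 0.4658.
θ_z = arccos(0.4658) = 62.24°.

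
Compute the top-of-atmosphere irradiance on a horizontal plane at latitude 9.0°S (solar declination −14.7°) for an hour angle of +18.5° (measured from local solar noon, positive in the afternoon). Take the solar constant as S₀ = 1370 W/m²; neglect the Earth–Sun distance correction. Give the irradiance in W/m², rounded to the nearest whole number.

1296 W/m²

cos θ_z = sin φ sin δ + cos φ cos δ cos H = (-0.1564)(-0.2538) + (0.9877)(0.9673)(0.9483) = 0.9457.
Top-of-atmosphere irradiance = S₀ cos θ_z = 1370 × 0.9457 = 1295.61 W/m².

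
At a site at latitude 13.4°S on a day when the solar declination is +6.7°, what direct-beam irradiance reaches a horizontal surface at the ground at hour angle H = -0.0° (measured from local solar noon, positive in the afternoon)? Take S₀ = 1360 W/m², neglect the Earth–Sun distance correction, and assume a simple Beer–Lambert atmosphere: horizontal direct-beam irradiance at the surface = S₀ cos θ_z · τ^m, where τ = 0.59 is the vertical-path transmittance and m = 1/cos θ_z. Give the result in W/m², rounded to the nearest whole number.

With φ = -13.4°, δ = 6.7°, H = -0.00°: sin φ sin δ = -0.0270, cos φ cos δ cos H = 0.9661, so cos θ_z = 0.9391.
Air mass m = 1/cos θ_z = 1/0.9391 = 1.065; τ^m = 0.59^1.065 = 0.5701.
Surface direct beam = 1360 × 0.9391 × 0.5701 = 728.12 W/m².

728 W/m²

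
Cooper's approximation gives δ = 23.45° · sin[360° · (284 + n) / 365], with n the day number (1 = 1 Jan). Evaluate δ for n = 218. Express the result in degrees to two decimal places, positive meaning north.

360 × (284 + 218) / 365 = 495.123°; sin(495.123°) = 0.7056.
δ = 23.45 × 0.7056 = 16.546° ≈ +16.55°.

+16.55°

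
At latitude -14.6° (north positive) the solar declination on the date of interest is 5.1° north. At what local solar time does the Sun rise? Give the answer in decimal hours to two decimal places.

6.09 h

−tan φ tan δ = −(-0.2605)(0.0892) = 0.0232; H_s = arccos(0.0232) = 88.67°.
Sunrise is at 12 − H_s/15 = 12 − 5.911 = 6.089 h local solar time.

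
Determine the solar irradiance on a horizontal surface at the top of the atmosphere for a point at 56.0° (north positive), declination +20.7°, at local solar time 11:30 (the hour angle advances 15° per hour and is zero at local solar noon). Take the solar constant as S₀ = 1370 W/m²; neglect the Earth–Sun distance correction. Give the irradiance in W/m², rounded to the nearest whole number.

1112 W/m²

Hour angle H = 15° × (11.5 − 12) = -7.50°.
With φ = 56.0°, δ = 20.7°, H = -7.50°: sin φ sin δ = 0.2930, cos φ cos δ cos H = 0.5186, so cos θ_z = 0.8116.
Top-of-atmosphere irradiance = S₀ cos θ_z = 1370 × 0.8116 = 1111.89 W/m².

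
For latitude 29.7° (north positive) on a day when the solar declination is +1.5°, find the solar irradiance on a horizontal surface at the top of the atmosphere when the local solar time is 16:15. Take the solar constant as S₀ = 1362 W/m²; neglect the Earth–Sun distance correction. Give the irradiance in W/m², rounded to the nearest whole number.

Hour angle H = 15° × (16.25 − 12) = 63.75°.
cos θ_z = sin(29.7°) sin(1.5°) + cos(29.7°) cos(1.5°) cos(63.75°) = 0.0130 + 0.3841 = 0.3971.
Top-of-atmosphere irradiance = S₀ cos θ_z = 1362 × 0.3971 = 540.85 W/m².

541 W/m²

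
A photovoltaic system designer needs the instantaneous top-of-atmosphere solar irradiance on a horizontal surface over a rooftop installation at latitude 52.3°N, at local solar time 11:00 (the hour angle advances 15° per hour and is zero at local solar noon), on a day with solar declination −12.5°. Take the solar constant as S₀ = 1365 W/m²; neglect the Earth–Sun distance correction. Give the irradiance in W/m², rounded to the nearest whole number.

Hour angle H = 15° × (11 − 12) = -15.00°.
cos θ_z = sin(52.3°) sin(-12.5°) + cos(52.3°) cos(-12.5°) cos(-15.00°) = -0.1713 + 0.5767 = 0.4054.
Top-of-atmosphere irradiance = S₀ cos θ_z = 1365 × 0.4054 = 553.37 W/m².

553 W/m²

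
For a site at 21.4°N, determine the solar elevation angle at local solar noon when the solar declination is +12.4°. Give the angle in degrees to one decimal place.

At local solar noon the hour angle is zero, so the elevation is 90° − |φ − δ| = 90° − |21.4° − (12.4°)| = 90° − 9.0° = 81.0°.

81.0°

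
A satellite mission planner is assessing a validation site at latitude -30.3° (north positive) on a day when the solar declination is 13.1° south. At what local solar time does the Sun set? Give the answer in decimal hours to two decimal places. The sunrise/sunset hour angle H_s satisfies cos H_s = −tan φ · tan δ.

18.52 h

The sunset hour angle satisfies cos H_s = −tan φ tan δ = -0.1360, giving H_s = 97.82°.
Sunset is at 12 + H_s/15 = 12 + 6.521 = 18.521 h local solar time.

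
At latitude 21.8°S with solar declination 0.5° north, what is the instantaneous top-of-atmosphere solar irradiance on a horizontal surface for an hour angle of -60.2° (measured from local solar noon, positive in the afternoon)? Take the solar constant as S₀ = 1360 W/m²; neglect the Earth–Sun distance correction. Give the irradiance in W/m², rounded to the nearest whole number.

623 W/m²

cos θ_z = sin(-21.8°) sin(0.5°) + cos(-21.8°) cos(0.5°) cos(-60.20°) = -0.0032 + 0.4614 = 0.4582.
Top-of-atmosphere irradiance = S₀ cos θ_z = 1360 × 0.4582 = 623.15 W/m².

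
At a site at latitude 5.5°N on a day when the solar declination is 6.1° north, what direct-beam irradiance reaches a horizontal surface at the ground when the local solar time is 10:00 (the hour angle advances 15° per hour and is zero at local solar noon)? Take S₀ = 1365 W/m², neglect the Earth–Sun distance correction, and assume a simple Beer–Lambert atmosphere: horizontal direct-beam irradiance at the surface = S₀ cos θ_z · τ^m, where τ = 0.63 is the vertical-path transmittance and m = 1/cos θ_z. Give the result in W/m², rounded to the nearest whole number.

695 W/m²

Hour angle H = 15° × (10 − 12) = -30.00°.
cos θ_z = sin(5.5°) sin(6.1°) + cos(5.5°) cos(6.1°) cos(-30.00°) = 0.0102 + 0.8572 = 0.8674.
Air mass m = 1/cos θ_z = 1/0.8674 = 1.153; τ^m = 0.63^1.153 = 0.5870.
Surface direct beam = 1365 × 0.8674 × 0.5870 = 695.01 W/m².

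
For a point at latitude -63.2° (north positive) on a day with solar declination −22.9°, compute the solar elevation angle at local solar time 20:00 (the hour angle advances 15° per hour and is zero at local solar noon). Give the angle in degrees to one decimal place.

8.0°

Hour angle H = 15° × (20 − 12) = 120.00°.
With φ = -63.2°, δ = -22.9°, H = 120.00°: sin φ sin δ = 0.3473, cos φ cos δ cos H = -0.2077, so cos θ_z = 0.1396.
θ_z = arccos(0.1396) = 81.98°, so the elevation is 90° − 81.98° = 8.02°.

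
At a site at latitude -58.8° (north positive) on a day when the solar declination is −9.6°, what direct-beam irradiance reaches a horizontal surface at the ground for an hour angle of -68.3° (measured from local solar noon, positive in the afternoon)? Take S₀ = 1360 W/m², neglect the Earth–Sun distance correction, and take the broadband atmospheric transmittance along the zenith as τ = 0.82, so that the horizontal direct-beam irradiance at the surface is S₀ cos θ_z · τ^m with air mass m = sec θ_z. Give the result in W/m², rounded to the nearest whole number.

With φ = -58.8°, δ = -9.6°, H = -68.30°: sin φ sin δ = 0.1426, cos φ cos δ cos H = 0.1889, so cos θ_z = 0.3315.
Air mass m = 1/cos θ_z = 1/0.3315 = 3.017; τ^m = 0.82^3.017 = 0.5495.
Surface direct beam = 1360 × 0.3315 × 0.5495 = 247.74 W/m².

248 W/m²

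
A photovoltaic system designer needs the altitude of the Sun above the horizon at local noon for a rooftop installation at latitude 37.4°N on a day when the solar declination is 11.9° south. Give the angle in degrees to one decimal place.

40.7°

At local solar noon the hour angle is zero, so the elevation is 90° − |φ − δ| = 90° − |37.4° − (-11.9°)| = 90° − 49.3° = 40.7°.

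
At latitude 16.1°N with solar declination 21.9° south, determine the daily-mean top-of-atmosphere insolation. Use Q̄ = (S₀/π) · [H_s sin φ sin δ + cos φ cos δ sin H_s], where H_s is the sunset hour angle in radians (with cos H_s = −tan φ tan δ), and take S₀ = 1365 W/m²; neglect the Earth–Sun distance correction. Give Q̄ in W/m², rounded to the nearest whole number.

−tan φ tan δ = −(0.2886)(-0.4020) = 0.1160; H_s = arccos(0.1160) = 83.34°. In radians, H_s = 1.4546.
H_s sin φ sin δ = 1.4546 × 0.2773 × -0.3730 = -0.1505.
cos φ cos δ sin H_s = 0.9608 × 0.9278 × 0.9933 = 0.8855.
Q̄ = (1365/π) × (-0.1505 + 0.8855) = 434.49 × 0.7350 = 319.35 W/m².

319 W/m²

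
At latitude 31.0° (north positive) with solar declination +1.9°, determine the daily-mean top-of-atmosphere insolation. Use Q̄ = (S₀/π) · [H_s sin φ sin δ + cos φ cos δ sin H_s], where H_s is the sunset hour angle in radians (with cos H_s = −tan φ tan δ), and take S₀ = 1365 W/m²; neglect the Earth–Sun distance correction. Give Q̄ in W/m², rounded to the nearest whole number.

cos H_s = −tan(31.0°) · tan(1.9°) = -0.0199, so H_s = arccos(-0.0199) = 91.14°. In radians, H_s = 1.5907.
H_s sin φ sin δ = 1.5907 × 0.5150 × 0.0332 = 0.0272.
cos φ cos δ sin H_s = 0.8572 × 0.9995 × 0.9998 = 0.8566.
Q̄ = (1365/π) × (0.0272 + 0.8566) = 434.49 × 0.8838 = 384.00 W/m².

384 W/m²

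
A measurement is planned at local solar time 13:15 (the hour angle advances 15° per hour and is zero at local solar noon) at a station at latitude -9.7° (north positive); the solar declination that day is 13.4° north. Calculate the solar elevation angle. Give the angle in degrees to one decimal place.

Hour angle H = 15° × (13.25 − 12) = 18.75°.
cos θ_z = sin(-9.7°) sin(13.4°) + cos(-9.7°) cos(13.4°) cos(18.75°) = -0.0390 + 0.9080 = 0.8690.
θ_z = arccos(0.8690) = 29.66°, so the elevation is 90° − 29.66° = 60.34°.

60.3°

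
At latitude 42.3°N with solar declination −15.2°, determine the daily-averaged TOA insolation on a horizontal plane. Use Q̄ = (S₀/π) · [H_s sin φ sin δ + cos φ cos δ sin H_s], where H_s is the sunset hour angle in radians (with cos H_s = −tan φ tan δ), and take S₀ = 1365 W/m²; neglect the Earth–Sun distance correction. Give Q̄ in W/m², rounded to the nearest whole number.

199 W/m²

−tan φ tan δ = −(0.9099)(-0.2717) = 0.2472; H_s = arccos(0.2472) = 75.69°. In radians, H_s = 1.3210.
H_s sin φ sin δ = 1.3210 × 0.6730 × -0.2622 = -0.2331.
cos φ cos δ sin H_s = 0.7396 × 0.9650 × 0.9690 = 0.6916.
Q̄ = (1365/π) × (-0.2331 + 0.6916) = 434.49 × 0.4585 = 199.21 W/m².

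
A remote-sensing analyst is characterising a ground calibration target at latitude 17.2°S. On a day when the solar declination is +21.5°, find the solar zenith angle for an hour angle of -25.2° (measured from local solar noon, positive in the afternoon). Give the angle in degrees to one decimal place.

cos θ_z = sin φ sin δ + cos φ cos δ cos H = (-0.2957)(0.3665) + (0.9553)(0.9304)(0.9048) = 0.6958.
θ_z = arccos(0.6958) = 45.91°.

45.9°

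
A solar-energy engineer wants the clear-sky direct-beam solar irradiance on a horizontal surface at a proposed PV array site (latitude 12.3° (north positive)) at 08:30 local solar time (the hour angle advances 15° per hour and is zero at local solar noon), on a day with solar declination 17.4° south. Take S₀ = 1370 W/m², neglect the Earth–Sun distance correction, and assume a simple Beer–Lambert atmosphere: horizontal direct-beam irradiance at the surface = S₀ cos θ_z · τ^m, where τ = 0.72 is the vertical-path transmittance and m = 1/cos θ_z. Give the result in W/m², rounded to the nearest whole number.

360 W/m²

Hour angle H = 15° × (8.5 − 12) = -52.50°.
cos θ_z = sin(12.3°) sin(-17.4°) + cos(12.3°) cos(-17.4°) cos(-52.50°) = -0.0637 + 0.5676 = 0.5039.
Air mass m = 1/cos θ_z = 1/0.5039 = 1.985; τ^m = 0.72^1.985 = 0.5210.
Surface direct beam = 1370 × 0.5039 × 0.5210 = 359.67 W/m².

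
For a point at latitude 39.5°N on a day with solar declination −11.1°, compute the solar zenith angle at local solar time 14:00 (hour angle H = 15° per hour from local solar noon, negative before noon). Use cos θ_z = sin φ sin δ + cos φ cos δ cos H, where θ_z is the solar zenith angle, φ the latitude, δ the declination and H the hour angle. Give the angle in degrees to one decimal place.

57.8°

Hour angle H = 15° × (14 − 12) = 30.00°.
With φ = 39.5°, δ = -11.1°, H = 30.00°: sin φ sin δ = -0.1225, cos φ cos δ cos H = 0.6557, so cos θ_z = 0.5332.
θ_z = arccos(0.5332) = 57.78°.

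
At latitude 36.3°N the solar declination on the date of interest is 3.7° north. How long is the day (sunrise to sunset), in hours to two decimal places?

12.36 hours

cos H_s = −tan(36.3°) · tan(3.7°) = -0.0475, so H_s = arccos(-0.0475) = 92.72°.
Day length = 2 H_s / 15° h⁻¹ = 185.44° / 15 = 12.363 h.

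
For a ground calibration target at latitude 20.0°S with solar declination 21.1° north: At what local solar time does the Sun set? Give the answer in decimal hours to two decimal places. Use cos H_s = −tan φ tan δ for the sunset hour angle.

17.46 h

−tan φ tan δ = −(-0.3640)(0.3859) = 0.1405; H_s = arccos(0.1405) = 81.92°.
Sunset is at 12 + H_s/15 = 12 + 5.461 = 17.461 h local solar time.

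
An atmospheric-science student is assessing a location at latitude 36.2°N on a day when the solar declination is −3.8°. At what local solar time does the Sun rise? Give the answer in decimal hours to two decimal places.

−tan φ tan δ = −(0.7319)(-0.0664) = 0.0486; H_s = arccos(0.0486) = 87.21°.
Sunrise is at 12 − H_s/15 = 12 − 5.814 = 6.186 h local solar time.

6.19 h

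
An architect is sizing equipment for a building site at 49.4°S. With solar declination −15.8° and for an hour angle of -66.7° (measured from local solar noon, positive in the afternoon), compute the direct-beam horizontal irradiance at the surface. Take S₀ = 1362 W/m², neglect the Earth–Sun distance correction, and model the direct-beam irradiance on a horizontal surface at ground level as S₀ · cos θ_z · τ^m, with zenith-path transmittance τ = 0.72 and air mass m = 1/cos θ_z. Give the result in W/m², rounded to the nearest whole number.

cos θ_z = sin(-49.4°) sin(-15.8°) + cos(-49.4°) cos(-15.8°) cos(-66.70°) = 0.2067 + 0.2477 = 0.4544.
Air mass m = 1/cos θ_z = 1/0.4544 = 2.201; τ^m = 0.72^2.201 = 0.4853.
Surface direct beam = 1362 × 0.4544 × 0.4853 = 300.35 W/m².

300 W/m²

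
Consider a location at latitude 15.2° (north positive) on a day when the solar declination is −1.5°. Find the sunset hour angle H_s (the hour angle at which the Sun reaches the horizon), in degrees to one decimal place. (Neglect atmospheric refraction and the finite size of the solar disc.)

89.6°

cos H_s = −tan(15.2°) · tan(-1.5°) = 0.0071, so H_s = arccos(0.0071) = 89.59°.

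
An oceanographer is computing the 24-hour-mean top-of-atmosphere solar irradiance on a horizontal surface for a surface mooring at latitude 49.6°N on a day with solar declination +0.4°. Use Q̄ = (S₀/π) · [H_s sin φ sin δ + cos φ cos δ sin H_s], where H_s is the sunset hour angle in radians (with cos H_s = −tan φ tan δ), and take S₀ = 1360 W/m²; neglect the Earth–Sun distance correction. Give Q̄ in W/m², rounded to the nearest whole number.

284 W/m²

cos H_s = −tan(49.6°) · tan(0.4°) = -0.0082, so H_s = arccos(-0.0082) = 90.47°. In radians, H_s = 1.5790.
H_s sin φ sin δ = 1.5790 × 0.7615 × 0.0070 = 0.0084.
cos φ cos δ sin H_s = 0.6481 × 1.0000 × 1.0000 = 0.6481.
Q̄ = (1360/π) × (0.0084 + 0.6481) = 432.90 × 0.6565 = 284.20 W/m².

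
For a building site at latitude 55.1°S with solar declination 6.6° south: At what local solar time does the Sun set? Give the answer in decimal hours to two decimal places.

18.64 h

cos H_s = −tan(-55.1°) · tan(-6.6°) = -0.1659, so H_s = arccos(-0.1659) = 99.55°.
Sunset is at 12 + H_s/15 = 12 + 6.637 = 18.637 h local solar time.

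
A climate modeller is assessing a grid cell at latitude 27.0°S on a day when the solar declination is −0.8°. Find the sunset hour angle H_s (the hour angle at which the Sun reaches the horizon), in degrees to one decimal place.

cos H_s = −tan(-27.0°) · tan(-0.8°) = -0.0071, so H_s = arccos(-0.0071) = 90.41°.

90.4°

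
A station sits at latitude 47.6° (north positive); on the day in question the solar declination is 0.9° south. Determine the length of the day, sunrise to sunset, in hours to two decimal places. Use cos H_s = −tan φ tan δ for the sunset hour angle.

11.87 hours

cos H_s = −tan(47.6°) · tan(-0.9°) = 0.0172, so H_s = arccos(0.0172) = 89.01°.
Day length = 2 H_s / 15° h⁻¹ = 178.02° / 15 = 11.868 h.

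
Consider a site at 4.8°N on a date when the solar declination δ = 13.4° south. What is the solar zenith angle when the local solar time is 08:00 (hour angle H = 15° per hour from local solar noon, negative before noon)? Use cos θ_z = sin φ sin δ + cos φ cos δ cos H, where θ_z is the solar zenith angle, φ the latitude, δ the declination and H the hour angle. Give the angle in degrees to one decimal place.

62.3°

Hour angle H = 15° × (8 − 12) = -60.00°.
cos θ_z = sin(4.8°) sin(-13.4°) + cos(4.8°) cos(-13.4°) cos(-60.00°) = -0.0194 + 0.4847 = 0.4653.
θ_z = arccos(0.4653) = 62.27°.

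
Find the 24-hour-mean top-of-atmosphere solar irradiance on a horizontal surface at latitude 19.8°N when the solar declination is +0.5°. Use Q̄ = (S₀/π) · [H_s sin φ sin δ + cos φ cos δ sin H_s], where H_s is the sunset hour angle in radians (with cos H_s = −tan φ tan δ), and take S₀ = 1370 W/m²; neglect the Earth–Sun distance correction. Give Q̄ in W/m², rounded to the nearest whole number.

412 W/m²

−tan φ tan δ = −(0.3600)(0.0087) = -0.0031; H_s = arccos(-0.0031) = 90.18°. In radians, H_s = 1.5739.
H_s sin φ sin δ = 1.5739 × 0.3387 × 0.0087 = 0.0046.
cos φ cos δ sin H_s = 0.9409 × 1.0000 × 1.0000 = 0.9409.
Q̄ = (1370/π) × (0.0046 + 0.9409) = 436.08 × 0.9455 = 412.31 W/m².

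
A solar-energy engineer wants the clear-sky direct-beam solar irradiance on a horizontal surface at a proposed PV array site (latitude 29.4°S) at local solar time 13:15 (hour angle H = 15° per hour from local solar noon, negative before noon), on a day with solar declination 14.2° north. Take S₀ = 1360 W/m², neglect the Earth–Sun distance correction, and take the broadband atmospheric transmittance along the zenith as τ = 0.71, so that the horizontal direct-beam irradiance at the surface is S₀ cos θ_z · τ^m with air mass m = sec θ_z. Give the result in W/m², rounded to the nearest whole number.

558 W/m²

Hour angle H = 15° × (13.25 − 12) = 18.75°.
With φ = -29.4°, δ = 14.2°, H = 18.75°: sin φ sin δ = -0.1204, cos φ cos δ cos H = 0.7998, so cos θ_z = 0.6794.
Air mass m = 1/cos θ_z = 1/0.6794 = 1.472; τ^m = 0.71^1.472 = 0.6040.
Surface direct beam = 1360 × 0.6794 × 0.6040 = 558.09 W/m².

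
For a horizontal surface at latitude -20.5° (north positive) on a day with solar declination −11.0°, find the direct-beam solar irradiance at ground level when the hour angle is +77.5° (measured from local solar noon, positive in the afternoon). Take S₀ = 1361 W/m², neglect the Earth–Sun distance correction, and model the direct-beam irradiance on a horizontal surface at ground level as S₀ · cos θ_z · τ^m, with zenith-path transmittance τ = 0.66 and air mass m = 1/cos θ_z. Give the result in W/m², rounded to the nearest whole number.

76 W/m²

cos θ_z = sin(-20.5°) sin(-11.0°) + cos(-20.5°) cos(-11.0°) cos(77.50°) = 0.0668 + 0.1990 = 0.2658.
Air mass m = 1/cos θ_z = 1/0.2658 = 3.762; τ^m = 0.66^3.762 = 0.2095.
Surface direct beam = 1361 × 0.2658 × 0.2095 = 75.79 W/m².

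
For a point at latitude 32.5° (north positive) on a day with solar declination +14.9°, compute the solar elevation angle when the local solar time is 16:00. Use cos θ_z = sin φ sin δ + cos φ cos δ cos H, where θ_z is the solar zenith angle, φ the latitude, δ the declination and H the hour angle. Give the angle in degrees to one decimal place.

33.1°

Hour angle H = 15° × (16 − 12) = 60.00°.
With φ = 32.5°, δ = 14.9°, H = 60.00°: sin φ sin δ = 0.1382, cos φ cos δ cos H = 0.4075, so cos θ_z = 0.5457.
θ_z = arccos(0.5457) = 56.93°, so the elevation is 90° − 56.93° = 33.07°.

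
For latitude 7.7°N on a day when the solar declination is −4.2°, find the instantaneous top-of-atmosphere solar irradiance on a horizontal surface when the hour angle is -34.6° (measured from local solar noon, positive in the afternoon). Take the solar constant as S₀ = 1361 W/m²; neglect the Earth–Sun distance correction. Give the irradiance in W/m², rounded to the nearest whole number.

cos θ_z = sin φ sin δ + cos φ cos δ cos H = (0.1340)(-0.0732) + (0.9910)(0.9973)(0.8231) = 0.8037.
Top-of-atmosphere irradiance = S₀ cos θ_z = 1361 × 0.8037 = 1093.84 W/m².

1094 W/m²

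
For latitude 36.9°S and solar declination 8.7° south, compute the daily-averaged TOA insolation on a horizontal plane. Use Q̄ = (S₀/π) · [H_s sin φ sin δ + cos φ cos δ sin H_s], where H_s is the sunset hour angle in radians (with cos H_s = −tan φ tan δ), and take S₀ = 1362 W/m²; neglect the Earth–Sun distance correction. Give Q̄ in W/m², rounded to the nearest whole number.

407 W/m²

cos H_s = −tan(-36.9°) · tan(-8.7°) = -0.1149, so H_s = arccos(-0.1149) = 96.60°. In radians, H_s = 1.6860.
H_s sin φ sin δ = 1.6860 × -0.6004 × -0.1513 = 0.1532.
cos φ cos δ sin H_s = 0.7997 × 0.9885 × 0.9934 = 0.7853.
Q̄ = (1362/π) × (0.1532 + 0.7853) = 433.54 × 0.9385 = 406.88 W/m².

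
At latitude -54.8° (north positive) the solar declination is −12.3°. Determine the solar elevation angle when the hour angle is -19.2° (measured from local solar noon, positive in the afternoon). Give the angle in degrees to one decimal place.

44.9°

With φ = -54.8°, δ = -12.3°, H = -19.20°: sin φ sin δ = 0.1741, cos φ cos δ cos H = 0.5319, so cos θ_z = 0.7060.
θ_z = arccos(0.7060) = 45.09°, so the elevation is 90° − 45.09° = 44.91°.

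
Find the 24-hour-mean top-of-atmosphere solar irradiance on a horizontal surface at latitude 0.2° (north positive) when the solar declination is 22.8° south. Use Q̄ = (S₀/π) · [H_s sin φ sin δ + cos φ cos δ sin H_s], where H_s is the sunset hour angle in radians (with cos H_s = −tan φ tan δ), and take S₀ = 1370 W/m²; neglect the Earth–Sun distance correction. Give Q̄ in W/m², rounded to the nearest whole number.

401 W/m²

cos H_s = −tan(0.2°) · tan(-22.8°) = 0.0015, so H_s = arccos(0.0015) = 89.91°. In radians, H_s = 1.5692.
H_s sin φ sin δ = 1.5692 × 0.0035 × -0.3875 = -0.0021.
cos φ cos δ sin H_s = 1.0000 × 0.9219 × 1.0000 = 0.9219.
Q̄ = (1370/π) × (-0.0021 + 0.9219) = 436.08 × 0.9198 = 401.11 W/m².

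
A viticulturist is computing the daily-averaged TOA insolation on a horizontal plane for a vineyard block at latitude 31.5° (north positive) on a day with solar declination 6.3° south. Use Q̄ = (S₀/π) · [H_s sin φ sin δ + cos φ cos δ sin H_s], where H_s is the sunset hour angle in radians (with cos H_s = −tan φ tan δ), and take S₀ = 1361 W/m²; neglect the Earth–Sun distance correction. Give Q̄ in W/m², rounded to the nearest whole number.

The sunset hour angle satisfies cos H_s = −tan φ tan δ = 0.0677, giving H_s = 86.12°. In radians, H_s = 1.5031.
H_s sin φ sin δ = 1.5031 × 0.5225 × -0.1097 = -0.0862.
cos φ cos δ sin H_s = 0.8526 × 0.9940 × 0.9977 = 0.8455.
Q̄ = (1361/π) × (-0.0862 + 0.8455) = 433.22 × 0.7593 = 328.94 W/m².

329 W/m²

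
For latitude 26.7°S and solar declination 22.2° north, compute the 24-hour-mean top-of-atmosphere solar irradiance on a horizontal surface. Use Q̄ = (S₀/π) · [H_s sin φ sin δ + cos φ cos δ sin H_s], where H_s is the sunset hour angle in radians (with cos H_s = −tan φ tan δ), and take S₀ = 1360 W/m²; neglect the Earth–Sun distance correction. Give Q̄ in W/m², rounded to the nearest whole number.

The sunset hour angle satisfies cos H_s = −tan φ tan δ = 0.2052, giving H_s = 78.16°. In radians, H_s = 1.3641.
H_s sin φ sin δ = 1.3641 × -0.4493 × 0.3778 = -0.2315.
cos φ cos δ sin H_s = 0.8934 × 0.9259 × 0.9787 = 0.8096.
Q̄ = (1360/π) × (-0.2315 + 0.8096) = 432.90 × 0.5781 = 250.26 W/m².

250 W/m²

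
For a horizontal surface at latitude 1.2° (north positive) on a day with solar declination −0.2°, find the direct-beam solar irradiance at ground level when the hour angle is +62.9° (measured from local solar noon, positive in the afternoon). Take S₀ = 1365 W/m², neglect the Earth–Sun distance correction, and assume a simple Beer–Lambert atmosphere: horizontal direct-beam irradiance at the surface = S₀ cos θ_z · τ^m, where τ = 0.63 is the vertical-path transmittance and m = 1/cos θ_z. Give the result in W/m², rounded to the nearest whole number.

225 W/m²

cos θ_z = sin(1.2°) sin(-0.2°) + cos(1.2°) cos(-0.2°) cos(62.90°) = -0.0001 + 0.4554 = 0.4553.
Air mass m = 1/cos θ_z = 1/0.4553 = 2.196; τ^m = 0.63^2.196 = 0.3625.
Surface direct beam = 1365 × 0.4553 × 0.3625 = 225.29 W/m².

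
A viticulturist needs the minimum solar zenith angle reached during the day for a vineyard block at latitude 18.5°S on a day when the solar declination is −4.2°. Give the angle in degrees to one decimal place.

14.3°

At local solar noon the hour angle is zero, so the zenith angle is |φ − δ| = |-18.5° − (-4.2°)| = 14.3°.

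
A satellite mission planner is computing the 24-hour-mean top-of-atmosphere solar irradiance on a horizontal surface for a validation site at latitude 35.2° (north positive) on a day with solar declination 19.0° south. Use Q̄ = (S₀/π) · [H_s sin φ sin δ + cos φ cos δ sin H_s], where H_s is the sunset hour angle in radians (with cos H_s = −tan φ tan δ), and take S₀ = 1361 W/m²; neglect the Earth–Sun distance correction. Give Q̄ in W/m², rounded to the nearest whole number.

217 W/m²

cos H_s = −tan(35.2°) · tan(-19.0°) = 0.2429, so H_s = arccos(0.2429) = 75.94°. In radians, H_s = 1.3254.
H_s sin φ sin δ = 1.3254 × 0.5764 × -0.3256 = -0.2487.
cos φ cos δ sin H_s = 0.8171 × 0.9455 × 0.9700 = 0.7494.
Q̄ = (1361/π) × (-0.2487 + 0.7494) = 433.22 × 0.5007 = 216.91 W/m².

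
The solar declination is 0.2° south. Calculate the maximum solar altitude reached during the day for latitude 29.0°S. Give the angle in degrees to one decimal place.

At local solar noon the hour angle is zero, so the elevation is 90° − |φ − δ| = 90° − |-29.0° − (-0.2°)| = 90° − 28.8° = 61.2°.

61.2°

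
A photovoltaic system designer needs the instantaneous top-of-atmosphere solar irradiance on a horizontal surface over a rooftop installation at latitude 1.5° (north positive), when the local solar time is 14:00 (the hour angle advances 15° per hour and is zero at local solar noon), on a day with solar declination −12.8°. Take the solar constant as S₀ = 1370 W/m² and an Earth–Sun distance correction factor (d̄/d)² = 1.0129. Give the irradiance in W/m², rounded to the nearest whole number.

Hour angle H = 15° × (14 − 12) = 30.00°.
With φ = 1.5°, δ = -12.8°, H = 30.00°: sin φ sin δ = -0.0058, cos φ cos δ cos H = 0.8442, so cos θ_z = 0.8384.
Top-of-atmosphere irradiance = S₀ (d̄/d)² cos θ_z = 1370 × 1.0129 × 0.8384 = 1163.43 W/m².

1163 W/m²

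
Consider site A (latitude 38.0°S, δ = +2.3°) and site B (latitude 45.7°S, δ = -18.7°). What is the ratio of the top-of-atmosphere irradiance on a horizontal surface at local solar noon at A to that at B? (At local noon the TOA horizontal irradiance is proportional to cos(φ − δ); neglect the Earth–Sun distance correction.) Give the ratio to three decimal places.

A: cos θ_z = cos(-38.0° − (2.3°)) = 0.7627.
B: cos θ_z = cos(-45.7° − (-18.7°)) = 0.8910.
Ratio A/B = 0.7627 / 0.8910 = 0.8560.

0.856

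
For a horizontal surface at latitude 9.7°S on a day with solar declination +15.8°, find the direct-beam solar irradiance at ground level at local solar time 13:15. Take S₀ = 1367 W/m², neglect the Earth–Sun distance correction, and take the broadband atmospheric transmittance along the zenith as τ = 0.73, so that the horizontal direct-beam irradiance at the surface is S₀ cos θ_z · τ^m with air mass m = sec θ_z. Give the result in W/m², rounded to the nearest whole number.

805 W/m²

Hour angle H = 15° × (13.25 − 12) = 18.75°.
With φ = -9.7°, δ = 15.8°, H = 18.75°: sin φ sin δ = -0.0459, cos φ cos δ cos H = 0.8981, so cos θ_z = 0.8522.
Air mass m = 1/cos θ_z = 1/0.8522 = 1.173; τ^m = 0.73^1.173 = 0.6913.
Surface direct beam = 1367 × 0.8522 × 0.6913 = 805.34 W/m².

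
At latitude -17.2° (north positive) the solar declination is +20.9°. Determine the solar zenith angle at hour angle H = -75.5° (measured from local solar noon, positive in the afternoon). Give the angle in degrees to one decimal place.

83.2°

cos θ_z = sin φ sin δ + cos φ cos δ cos H = (-0.2957)(0.3567) + (0.9553)(0.9342)(0.2504) = 0.1180.
θ_z = arccos(0.1180) = 83.22°.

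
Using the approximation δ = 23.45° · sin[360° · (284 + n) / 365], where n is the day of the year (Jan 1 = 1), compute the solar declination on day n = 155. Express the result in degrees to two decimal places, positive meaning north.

360 × (284 + 155) / 365 = 432.986°; sin(432.986°) = 0.9562.
δ = 23.45 × 0.9562 = 22.423° ≈ +22.42°.

+22.42°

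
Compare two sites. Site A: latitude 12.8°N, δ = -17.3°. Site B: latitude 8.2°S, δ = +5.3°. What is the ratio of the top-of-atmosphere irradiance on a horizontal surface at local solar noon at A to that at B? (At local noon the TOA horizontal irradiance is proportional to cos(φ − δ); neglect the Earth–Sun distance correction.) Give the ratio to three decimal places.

A: cos θ_z = cos(12.8° − (-17.3°)) = 0.8652.
B: cos θ_z = cos(-8.2° − (5.3°)) = 0.9724.
Ratio A/B = 0.8652 / 0.9724 = 0.8898.

0.890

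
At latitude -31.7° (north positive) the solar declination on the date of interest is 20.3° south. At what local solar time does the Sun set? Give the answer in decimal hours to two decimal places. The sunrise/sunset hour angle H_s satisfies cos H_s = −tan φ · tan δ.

−tan φ tan δ = −(-0.6176)(-0.3699) = -0.2285; H_s = arccos(-0.2285) = 103.21°.
Sunset is at 12 + H_s/15 = 12 + 6.881 = 18.881 h local solar time.

18.88 h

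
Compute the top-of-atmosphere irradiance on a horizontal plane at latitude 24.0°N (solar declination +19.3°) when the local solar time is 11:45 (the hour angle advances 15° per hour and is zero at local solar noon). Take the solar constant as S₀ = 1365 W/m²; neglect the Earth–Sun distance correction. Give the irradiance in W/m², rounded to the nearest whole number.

Hour angle H = 15° × (11.75 − 12) = -3.75°.
With φ = 24.0°, δ = 19.3°, H = -3.75°: sin φ sin δ = 0.1344, cos φ cos δ cos H = 0.8604, so cos θ_z = 0.9948.
Top-of-atmosphere irradiance = S₀ cos θ_z = 1365 × 0.9948 = 1357.90 W/m².

1358 W/m²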